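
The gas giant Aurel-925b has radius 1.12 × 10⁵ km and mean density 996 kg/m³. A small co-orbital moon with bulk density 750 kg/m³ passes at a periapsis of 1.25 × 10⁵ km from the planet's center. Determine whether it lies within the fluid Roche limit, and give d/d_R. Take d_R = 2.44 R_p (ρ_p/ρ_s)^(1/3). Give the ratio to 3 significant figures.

d_R = 2.44 × (1.12 × 10⁵ km) × (996/750)^(1/3) = 3.004 × 10⁵ km
d/d_R = (1.25 × 10⁵) / (3.004 × 10⁵) = 0.416
Since d/d_R < 1, the body is inside the Roche limit.

inside; d/d_R ≈ 0.416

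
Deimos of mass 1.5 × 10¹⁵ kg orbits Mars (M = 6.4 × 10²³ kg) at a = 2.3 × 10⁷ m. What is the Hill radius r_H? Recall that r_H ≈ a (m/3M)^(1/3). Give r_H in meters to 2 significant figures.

r_H ≈ a (m/3M)^(1/3)
    = (2.3 × 10⁷) × (1.5 × 10¹⁵ / (3 × 6.4 × 10²³))^(1/3)
    = 2.1 × 10⁴ m

2.1 × 10⁴ m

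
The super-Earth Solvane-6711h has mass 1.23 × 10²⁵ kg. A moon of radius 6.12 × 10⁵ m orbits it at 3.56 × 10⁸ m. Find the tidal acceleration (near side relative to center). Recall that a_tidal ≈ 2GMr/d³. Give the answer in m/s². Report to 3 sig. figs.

2.23 × 10⁻⁵ m/s²

Δg = 2GMr/d³
   = 2 × (6.674 × 10⁻¹¹) × (1.23 × 10²⁵) × (6.12 × 10⁵) / (3.56 × 10⁸)³
   = 2.23 × 10⁻⁵ m/s²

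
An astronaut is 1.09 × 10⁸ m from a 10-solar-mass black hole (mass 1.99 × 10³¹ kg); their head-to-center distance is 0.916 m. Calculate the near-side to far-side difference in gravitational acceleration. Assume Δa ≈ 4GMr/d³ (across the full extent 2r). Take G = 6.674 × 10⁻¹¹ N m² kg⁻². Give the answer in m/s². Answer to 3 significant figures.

3.76 × 10⁻³ m/s²

Δa = 4GMr/d³
   = 4 × (6.674 × 10⁻¹¹) × (1.99 × 10³¹) × (0.916) / (1.09 × 10⁸)³
   = 3.76 × 10⁻³ m/s²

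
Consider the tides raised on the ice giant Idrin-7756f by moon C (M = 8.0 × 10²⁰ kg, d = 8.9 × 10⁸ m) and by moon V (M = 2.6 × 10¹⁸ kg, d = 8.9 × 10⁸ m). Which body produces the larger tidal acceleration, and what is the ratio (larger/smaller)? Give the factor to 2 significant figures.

Moon C, by a factor of ≈ 310

The tide-raising term goes as M/d³ (the gradient of a 1/d² field).
Moon C: (8.0 × 10²⁰) / (8.9 × 10⁸)³ = 1.135 × 10⁻⁶
Moon V: (2.6 × 10¹⁸) / (8.9 × 10⁸)³ = 3.688 × 10⁻⁹
Ratio (larger/smaller) = 310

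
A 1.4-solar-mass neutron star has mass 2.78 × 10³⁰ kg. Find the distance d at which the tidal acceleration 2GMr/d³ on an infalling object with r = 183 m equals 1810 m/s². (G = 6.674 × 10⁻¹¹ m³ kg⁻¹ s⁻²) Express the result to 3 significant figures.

3.35 × 10⁶ m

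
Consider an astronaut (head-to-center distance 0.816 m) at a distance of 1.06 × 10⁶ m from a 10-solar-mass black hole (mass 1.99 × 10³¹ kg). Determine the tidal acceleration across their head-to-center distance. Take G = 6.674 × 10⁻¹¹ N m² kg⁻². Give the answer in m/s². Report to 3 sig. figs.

1.82 × 10³ m/s²

Δa = 2GMr/d³
   = 2 × (6.674 × 10⁻¹¹) × (1.99 × 10³¹) × (0.816) / (1.06 × 10⁶)³
   = 1.82 × 10³ m/s²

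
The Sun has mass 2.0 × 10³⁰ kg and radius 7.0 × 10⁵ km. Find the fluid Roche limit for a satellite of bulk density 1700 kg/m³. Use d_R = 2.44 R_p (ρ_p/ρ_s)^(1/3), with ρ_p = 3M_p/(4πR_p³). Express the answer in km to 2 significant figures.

ρ_p = 3M_p/(4πR_p³) = 3 × (2.0 × 10³⁰) / (4π × (7.0 × 10⁸ m)³) = 1400 kg/m³
d_R = 2.44 × 7.0 × 10⁵ km × (1400/1700)^(1/3)
    = 1.6 × 10⁶ km

1.6 × 10⁶ km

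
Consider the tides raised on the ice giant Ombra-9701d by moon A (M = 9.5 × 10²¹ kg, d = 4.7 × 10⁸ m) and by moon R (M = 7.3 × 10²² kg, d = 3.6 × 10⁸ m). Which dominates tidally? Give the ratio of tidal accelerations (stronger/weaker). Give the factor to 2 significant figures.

Moon R, by a factor of ≈ 17

The tide-raising term goes as M/d³ (the gradient of a 1/d² field).
Moon A: (9.5 × 10²¹) / (4.7 × 10⁸)³ = 9.150 × 10⁻⁵
Moon R: (7.3 × 10²²) / (3.6 × 10⁸)³ = 1.565 × 10⁻³
Ratio (larger/smaller) = 17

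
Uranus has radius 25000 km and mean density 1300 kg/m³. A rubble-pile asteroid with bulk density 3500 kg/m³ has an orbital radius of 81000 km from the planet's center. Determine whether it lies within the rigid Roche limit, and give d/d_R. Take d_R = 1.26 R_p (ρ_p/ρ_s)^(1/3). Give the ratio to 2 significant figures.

outside; d/d_R ≈ 3.6

d_R = 1.26 × (25000 km) × (1300/3500)^(1/3) = 22640 km
d/d_R = (81000) / (22640) = 3.6
Since d/d_R > 1, the body is outside the Roche limit.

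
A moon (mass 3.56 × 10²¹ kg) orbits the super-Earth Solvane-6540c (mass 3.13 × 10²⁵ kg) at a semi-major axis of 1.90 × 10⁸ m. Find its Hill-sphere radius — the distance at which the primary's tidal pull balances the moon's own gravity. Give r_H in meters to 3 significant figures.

6.38 × 10⁶ m

r_H ≈ a (m/3M)^(1/3)
    = (1.90 × 10⁸) × (3.56 × 10²¹ / (3 × 3.13 × 10²⁵))^(1/3)
    = 6.38 × 10⁶ m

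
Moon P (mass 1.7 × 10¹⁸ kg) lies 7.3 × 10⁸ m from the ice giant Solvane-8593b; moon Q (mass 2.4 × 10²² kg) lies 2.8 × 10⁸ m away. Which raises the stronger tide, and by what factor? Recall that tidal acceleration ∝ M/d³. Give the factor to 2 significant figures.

Moon Q, by a factor of ≈ 2.5 × 10⁵

Tidal stretch scales as M/d³; compute that for each body.
Moon P: (1.7 × 10¹⁸) / (7.3 × 10⁸)³ = 4.370 × 10⁻⁹
Moon Q: (2.4 × 10²²) / (2.8 × 10⁸)³ = 1.093 × 10⁻³
Ratio (larger/smaller) = 2.5 × 10⁵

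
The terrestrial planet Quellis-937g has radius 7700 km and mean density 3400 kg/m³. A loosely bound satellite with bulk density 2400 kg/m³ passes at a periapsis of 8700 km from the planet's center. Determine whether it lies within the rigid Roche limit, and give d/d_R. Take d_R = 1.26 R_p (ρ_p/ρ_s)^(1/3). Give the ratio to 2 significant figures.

inside; d/d_R ≈ 0.80

d_R = 1.26 × (7700 km) × (3400/2400)^(1/3) = 10900 km
d/d_R = (8700) / (10900) = 0.80
Since d/d_R < 1, the body is inside the Roche limit.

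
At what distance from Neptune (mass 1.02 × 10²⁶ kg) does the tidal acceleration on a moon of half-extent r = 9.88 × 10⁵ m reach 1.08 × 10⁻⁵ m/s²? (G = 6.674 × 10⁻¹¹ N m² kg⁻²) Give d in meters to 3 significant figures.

2GMr/d³ = a_tidal  ⇒  d = (2GMr / a_tidal)^(1/3)
d = (2 × 6.674×10⁻¹¹ × (1.02 × 10²⁶) × (9.88 × 10⁵) / (1.08 × 10⁻⁵))^(1/3)
  = 1.08 × 10⁹ m

1.08 × 10⁹ m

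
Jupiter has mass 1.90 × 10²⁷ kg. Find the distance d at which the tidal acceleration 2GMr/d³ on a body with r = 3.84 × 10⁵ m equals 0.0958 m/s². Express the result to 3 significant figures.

1.01 × 10⁸ m

2GMr/d³ = a_tidal  ⇒  d = (2GMr / a_tidal)^(1/3)
d = (2 × 6.674×10⁻¹¹ × (1.90 × 10²⁷) × (3.84 × 10⁵) / (0.0958))^(1/3)
  = 1.01 × 10⁸ m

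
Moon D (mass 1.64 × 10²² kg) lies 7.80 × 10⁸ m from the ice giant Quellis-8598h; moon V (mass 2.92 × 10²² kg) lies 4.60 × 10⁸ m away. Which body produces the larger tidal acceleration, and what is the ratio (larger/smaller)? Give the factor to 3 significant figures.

Moon V, by a factor of ≈ 8.68

Tidal stretch scales as M/d³; compute that for each body.
Moon D: (1.64 × 10²²) / (7.80 × 10⁸)³ = 3.456 × 10⁻⁵
Moon V: (2.92 × 10²²) / (4.60 × 10⁸)³ = 3.000 × 10⁻⁴
Ratio (larger/smaller) = 8.68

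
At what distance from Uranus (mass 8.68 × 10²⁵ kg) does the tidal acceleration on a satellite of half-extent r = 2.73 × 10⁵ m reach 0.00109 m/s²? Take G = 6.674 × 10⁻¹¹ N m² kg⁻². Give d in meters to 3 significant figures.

1.43 × 10⁸ m

2GMr/d³ = a_tidal  ⇒  d = (2GMr / a_tidal)^(1/3)
d = (2 × 6.674×10⁻¹¹ × (8.68 × 10²⁵) × (2.73 × 10⁵) / (0.00109))^(1/3)
  = 1.43 × 10⁸ m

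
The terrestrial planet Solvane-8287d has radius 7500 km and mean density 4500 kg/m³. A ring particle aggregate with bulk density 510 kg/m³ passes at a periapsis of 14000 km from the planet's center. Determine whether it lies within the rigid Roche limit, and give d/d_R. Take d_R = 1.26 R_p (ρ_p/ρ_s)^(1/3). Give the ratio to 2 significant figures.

inside; d/d_R ≈ 0.72

d_R = 1.26 × (7500 km) × (4500/510)^(1/3) = 19530 km
d/d_R = (14000) / (19530) = 0.72
Since d/d_R < 1, the body is inside the Roche limit.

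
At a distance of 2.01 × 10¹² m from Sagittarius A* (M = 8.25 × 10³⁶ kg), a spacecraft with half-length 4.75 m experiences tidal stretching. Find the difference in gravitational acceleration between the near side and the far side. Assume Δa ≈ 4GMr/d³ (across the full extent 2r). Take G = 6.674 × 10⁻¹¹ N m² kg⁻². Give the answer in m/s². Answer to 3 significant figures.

a_tidal = 4GMr/d³
        = 4 × (6.674 × 10⁻¹¹) × (8.25 × 10³⁶) × (4.75) / (2.01 × 10¹²)³
        = 1.29 × 10⁻⁹ m/s²

1.29 × 10⁻⁹ m/s²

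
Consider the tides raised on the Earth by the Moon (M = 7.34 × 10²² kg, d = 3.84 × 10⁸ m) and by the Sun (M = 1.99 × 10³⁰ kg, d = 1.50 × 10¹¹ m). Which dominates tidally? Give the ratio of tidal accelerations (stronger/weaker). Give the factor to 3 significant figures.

The tide-raising term goes as M/d³ (the gradient of a 1/d² field).
The Moon: (7.34 × 10²²) / (3.84 × 10⁸)³ = 1.296 × 10⁻³
The Sun: (1.99 × 10³⁰) / (1.50 × 10¹¹)³ = 5.896 × 10⁻⁴
Ratio (larger/smaller) = 2.20

The Moon, by a factor of ≈ 2.20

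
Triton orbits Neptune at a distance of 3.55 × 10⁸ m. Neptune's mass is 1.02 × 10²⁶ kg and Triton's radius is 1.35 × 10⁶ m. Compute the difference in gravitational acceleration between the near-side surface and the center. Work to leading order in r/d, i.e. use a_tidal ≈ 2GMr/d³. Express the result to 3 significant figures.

4.11 × 10⁻⁴ m/s²

Δa = 2GMr/d³
   = 2 × (6.674 × 10⁻¹¹) × (1.02 × 10²⁶) × (1.35 × 10⁶) / (3.55 × 10⁸)³
   = 4.11 × 10⁻⁴ m/s²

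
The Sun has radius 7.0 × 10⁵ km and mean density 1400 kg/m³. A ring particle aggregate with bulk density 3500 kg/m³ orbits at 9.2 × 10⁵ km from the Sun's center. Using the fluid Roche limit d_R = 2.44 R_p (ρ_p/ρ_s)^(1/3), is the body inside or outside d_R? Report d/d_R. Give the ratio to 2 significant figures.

inside; d/d_R ≈ 0.73

d_R = 2.44 × (7.0 × 10⁵ km) × (1400/3500)^(1/3) = 1.258 × 10⁶ km
d/d_R = (9.2 × 10⁵) / (1.258 × 10⁶) = 0.73
Since d/d_R < 1, the body is inside the Roche limit.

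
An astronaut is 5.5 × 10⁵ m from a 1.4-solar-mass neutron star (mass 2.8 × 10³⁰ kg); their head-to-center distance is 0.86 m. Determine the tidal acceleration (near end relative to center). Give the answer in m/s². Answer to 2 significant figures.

Δa = 2GMr/d³
   = 2 × (6.674 × 10⁻¹¹) × (2.8 × 10³⁰) × (0.86) / (5.5 × 10⁵)³
   = 1.9 × 10³ m/s²

1.9 × 10³ m/s²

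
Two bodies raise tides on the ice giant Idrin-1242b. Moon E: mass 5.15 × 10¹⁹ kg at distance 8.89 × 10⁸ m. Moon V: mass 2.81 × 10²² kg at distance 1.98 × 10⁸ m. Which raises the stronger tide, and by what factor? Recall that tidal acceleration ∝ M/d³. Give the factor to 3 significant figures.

Tidal acceleration ∝ M/d³, so compare M/d³ for each.
Moon E: (5.15 × 10¹⁹) / (8.89 × 10⁸)³ = 7.330 × 10⁻⁸
Moon V: (2.81 × 10²²) / (1.98 × 10⁸)³ = 3.620 × 10⁻³
Ratio (larger/smaller) = 49400

Moon V, by a factor of ≈ 49400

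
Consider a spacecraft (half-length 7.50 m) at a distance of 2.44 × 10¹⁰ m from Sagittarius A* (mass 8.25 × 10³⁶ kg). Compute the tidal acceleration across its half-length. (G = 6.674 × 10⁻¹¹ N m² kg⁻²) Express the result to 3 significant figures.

5.69 × 10⁻⁴ m/s²

a_tidal = 2GMr/d³
        = 2 × (6.674 × 10⁻¹¹) × (8.25 × 10³⁶) × (7.50) / (2.44 × 10¹⁰)³
        = 5.69 × 10⁻⁴ m/s²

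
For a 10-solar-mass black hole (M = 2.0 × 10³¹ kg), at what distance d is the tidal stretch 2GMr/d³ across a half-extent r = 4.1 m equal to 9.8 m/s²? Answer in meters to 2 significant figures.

2GMr/d³ = a_tidal  ⇒  d = (2GMr / a_tidal)^(1/3)
d = (2 × 6.674×10⁻¹¹ × (2.0 × 10³¹) × (4.1) / (9.8))^(1/3)
  = 1.0 × 10⁷ m

1.0 × 10⁷ m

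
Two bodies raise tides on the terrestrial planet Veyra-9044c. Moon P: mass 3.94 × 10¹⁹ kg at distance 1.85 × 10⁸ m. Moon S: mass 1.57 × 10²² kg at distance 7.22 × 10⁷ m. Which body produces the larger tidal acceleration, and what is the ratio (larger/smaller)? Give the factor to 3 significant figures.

Moon S, by a factor of ≈ 6700

Tidal stretch scales as M/d³; compute that for each body.
Moon P: (3.94 × 10¹⁹) / (1.85 × 10⁸)³ = 6.223 × 10⁻⁶
Moon S: (1.57 × 10²²) / (7.22 × 10⁷)³ = 4.171 × 10⁻²
Ratio (larger/smaller) = 6700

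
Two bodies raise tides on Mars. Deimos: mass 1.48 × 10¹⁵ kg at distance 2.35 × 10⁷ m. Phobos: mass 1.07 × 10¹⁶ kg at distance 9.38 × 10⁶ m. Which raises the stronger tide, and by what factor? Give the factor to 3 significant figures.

Phobos, by a factor of ≈ 114

Tidal acceleration ∝ M/d³, so compare M/d³ for each.
Deimos: (1.48 × 10¹⁵) / (2.35 × 10⁷)³ = 1.140 × 10⁻⁷
Phobos: (1.07 × 10¹⁶) / (9.38 × 10⁶)³ = 1.297 × 10⁻⁵
Ratio (larger/smaller) = 114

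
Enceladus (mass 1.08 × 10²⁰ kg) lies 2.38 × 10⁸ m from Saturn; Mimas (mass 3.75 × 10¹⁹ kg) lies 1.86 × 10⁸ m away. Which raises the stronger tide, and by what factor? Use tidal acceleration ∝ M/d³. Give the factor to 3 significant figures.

Tidal stretch scales as M/d³; compute that for each body.
Enceladus: (1.08 × 10²⁰) / (2.38 × 10⁸)³ = 8.011 × 10⁻⁶
Mimas: (3.75 × 10¹⁹) / (1.86 × 10⁸)³ = 5.828 × 10⁻⁶
Ratio (larger/smaller) = 1.37

Enceladus, by a factor of ≈ 1.37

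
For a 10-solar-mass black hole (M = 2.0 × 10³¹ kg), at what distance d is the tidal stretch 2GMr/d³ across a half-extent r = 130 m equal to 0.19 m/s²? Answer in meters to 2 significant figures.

1.2 × 10⁸ m

2GMr/d³ = a_tidal  ⇒  d = (2GMr / a_tidal)^(1/3)
d = (2 × 6.674×10⁻¹¹ × (2.0 × 10³¹) × (130) / (0.19))^(1/3)
  = 1.2 × 10⁸ m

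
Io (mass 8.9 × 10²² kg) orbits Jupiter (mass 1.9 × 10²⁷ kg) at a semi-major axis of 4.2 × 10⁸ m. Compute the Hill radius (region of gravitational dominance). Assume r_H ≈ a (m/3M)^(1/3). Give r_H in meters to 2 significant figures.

1.0 × 10⁷ m

r_H ≈ a (m/3M)^(1/3)
    = (4.2 × 10⁸) × (8.9 × 10²² / (3 × 1.9 × 10²⁷))^(1/3)
    = 1.0 × 10⁷ m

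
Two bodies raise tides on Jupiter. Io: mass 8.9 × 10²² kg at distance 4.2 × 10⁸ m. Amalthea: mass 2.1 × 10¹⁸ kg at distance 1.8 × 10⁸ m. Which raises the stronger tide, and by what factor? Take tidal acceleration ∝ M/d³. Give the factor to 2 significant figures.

Io, by a factor of ≈ 3300

Tidal stretch scales as M/d³; compute that for each body.
Io: (8.9 × 10²²) / (4.2 × 10⁸)³ = 1.201 × 10⁻³
Amalthea: (2.1 × 10¹⁸) / (1.8 × 10⁸)³ = 3.601 × 10⁻⁷
Ratio (larger/smaller) = 3300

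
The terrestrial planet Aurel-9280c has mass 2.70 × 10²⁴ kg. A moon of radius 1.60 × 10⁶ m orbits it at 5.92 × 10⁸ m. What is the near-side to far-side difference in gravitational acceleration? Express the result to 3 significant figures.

5.56 × 10⁻⁶ m/s²

The field gradient is 2GM/d³; across the full diameter 2r the difference is 4GMr/d³.
Δa = 4GMr/d³
   = 4 × (6.674 × 10⁻¹¹) × (2.70 × 10²⁴) × (1.60 × 10⁶) / (5.92 × 10⁸)³
   = 5.56 × 10⁻⁶ m/s²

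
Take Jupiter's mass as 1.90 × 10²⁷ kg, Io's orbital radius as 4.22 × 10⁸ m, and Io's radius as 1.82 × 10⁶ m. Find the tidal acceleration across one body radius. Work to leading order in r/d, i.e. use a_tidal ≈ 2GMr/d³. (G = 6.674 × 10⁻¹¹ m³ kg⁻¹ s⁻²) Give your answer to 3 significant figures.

a_tidal = 2GMr/d³
        = 2 × (6.674 × 10⁻¹¹) × (1.90 × 10²⁷) × (1.82 × 10⁶) / (4.22 × 10⁸)³
        = 6.14 × 10⁻³ m/s²

6.14 × 10⁻³ m/s²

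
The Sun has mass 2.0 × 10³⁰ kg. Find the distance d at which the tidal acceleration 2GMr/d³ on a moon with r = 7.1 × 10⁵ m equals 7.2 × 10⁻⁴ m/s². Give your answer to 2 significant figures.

6.4 × 10⁹ m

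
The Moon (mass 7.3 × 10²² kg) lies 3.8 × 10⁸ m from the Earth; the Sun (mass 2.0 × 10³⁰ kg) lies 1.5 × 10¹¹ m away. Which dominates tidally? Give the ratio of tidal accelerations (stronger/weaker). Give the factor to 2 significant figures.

The Moon, by a factor of ≈ 2.2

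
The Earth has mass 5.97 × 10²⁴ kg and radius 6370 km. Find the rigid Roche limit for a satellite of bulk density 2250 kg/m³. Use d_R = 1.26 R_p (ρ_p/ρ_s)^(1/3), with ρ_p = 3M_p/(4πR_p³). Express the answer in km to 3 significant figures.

ρ_p = 3M_p/(4πR_p³) = 3 × (5.97 × 10²⁴) / (4π × (6.37 × 10⁶ m)³) = 5510 kg/m³
d_R = 1.26 × 6370 km × (5510/2250)^(1/3)
    = 10800 km

10800 km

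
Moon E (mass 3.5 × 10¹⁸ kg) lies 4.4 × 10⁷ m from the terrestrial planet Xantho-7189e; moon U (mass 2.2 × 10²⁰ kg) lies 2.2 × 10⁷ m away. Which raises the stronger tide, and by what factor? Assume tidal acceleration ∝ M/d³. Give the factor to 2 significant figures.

The tide-raising term goes as M/d³ (the gradient of a 1/d² field).
Moon E: (3.5 × 10¹⁸) / (4.4 × 10⁷)³ = 4.109 × 10⁻⁵
Moon U: (2.2 × 10²⁰) / (2.2 × 10⁷)³ = 2.066 × 10⁻²
Ratio (larger/smaller) = 500

Moon U, by a factor of ≈ 500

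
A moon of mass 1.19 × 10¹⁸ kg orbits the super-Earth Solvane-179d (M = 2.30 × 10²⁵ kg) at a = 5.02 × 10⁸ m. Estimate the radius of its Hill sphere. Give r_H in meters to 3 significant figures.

r_H ≈ a (m/3M)^(1/3)
    = (5.02 × 10⁸) × (1.19 × 10¹⁸ / (3 × 2.30 × 10²⁵))^(1/3)
    = 1.30 × 10⁶ m

1.30 × 10⁶ m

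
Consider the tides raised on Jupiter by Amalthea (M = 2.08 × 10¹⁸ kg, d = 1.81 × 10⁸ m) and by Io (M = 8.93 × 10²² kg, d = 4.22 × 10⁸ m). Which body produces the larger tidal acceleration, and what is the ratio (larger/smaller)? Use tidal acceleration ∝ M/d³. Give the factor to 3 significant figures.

Tidal stretch scales as M/d³; compute that for each body.
Amalthea: (2.08 × 10¹⁸) / (1.81 × 10⁸)³ = 3.508 × 10⁻⁷
Io: (8.93 × 10²²) / (4.22 × 10⁸)³ = 1.188 × 10⁻³
Ratio (larger/smaller) = 3390

Io, by a factor of ≈ 3390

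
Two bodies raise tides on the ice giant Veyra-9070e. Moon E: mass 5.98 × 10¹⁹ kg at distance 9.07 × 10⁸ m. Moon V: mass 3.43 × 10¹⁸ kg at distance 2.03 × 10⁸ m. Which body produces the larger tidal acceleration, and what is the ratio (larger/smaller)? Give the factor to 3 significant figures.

Moon V, by a factor of ≈ 5.12

Tidal stretch scales as M/d³; compute that for each body.
Moon E: (5.98 × 10¹⁹) / (9.07 × 10⁸)³ = 8.015 × 10⁻⁸
Moon V: (3.43 × 10¹⁸) / (2.03 × 10⁸)³ = 4.100 × 10⁻⁷
Ratio (larger/smaller) = 5.12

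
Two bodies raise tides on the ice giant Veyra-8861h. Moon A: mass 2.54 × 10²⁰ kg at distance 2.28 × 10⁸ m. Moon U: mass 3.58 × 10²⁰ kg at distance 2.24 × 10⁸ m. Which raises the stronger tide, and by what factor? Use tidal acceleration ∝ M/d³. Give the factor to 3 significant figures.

Moon U, by a factor of ≈ 1.49

The tide-raising term goes as M/d³ (the gradient of a 1/d² field).
Moon A: (2.54 × 10²⁰) / (2.28 × 10⁸)³ = 2.143 × 10⁻⁵
Moon U: (3.58 × 10²⁰) / (2.24 × 10⁸)³ = 3.185 × 10⁻⁵
Ratio (larger/smaller) = 1.49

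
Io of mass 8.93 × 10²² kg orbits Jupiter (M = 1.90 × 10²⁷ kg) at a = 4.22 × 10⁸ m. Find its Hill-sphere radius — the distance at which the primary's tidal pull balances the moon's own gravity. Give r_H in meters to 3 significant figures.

r_H ≈ a (m/3M)^(1/3)
    = (4.22 × 10⁸) × (8.93 × 10²² / (3 × 1.90 × 10²⁷))^(1/3)
    = 1.06 × 10⁷ m

1.06 × 10⁷ m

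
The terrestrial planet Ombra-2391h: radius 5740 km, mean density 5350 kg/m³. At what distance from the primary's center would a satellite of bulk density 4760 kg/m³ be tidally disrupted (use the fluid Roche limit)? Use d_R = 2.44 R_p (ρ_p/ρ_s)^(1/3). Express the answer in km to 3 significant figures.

14600 km

d_R = 2.44 × 5740 km × (5350/4760)^(1/3)
    = 14600 km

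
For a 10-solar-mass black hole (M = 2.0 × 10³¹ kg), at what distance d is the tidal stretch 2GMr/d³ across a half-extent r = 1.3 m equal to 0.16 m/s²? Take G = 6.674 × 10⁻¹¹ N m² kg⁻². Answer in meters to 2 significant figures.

2GMr/d³ = a_tidal  ⇒  d = (2GMr / a_tidal)^(1/3)
d = (2 × 6.674×10⁻¹¹ × (2.0 × 10³¹) × (1.3) / (0.16))^(1/3)
  = 2.8 × 10⁷ m

2.8 × 10⁷ m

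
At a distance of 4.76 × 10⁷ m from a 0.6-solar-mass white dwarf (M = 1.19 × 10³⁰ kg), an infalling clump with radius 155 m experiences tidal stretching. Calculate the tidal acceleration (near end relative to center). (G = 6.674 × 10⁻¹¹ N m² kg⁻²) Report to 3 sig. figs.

2.28 × 10⁻¹ m/s²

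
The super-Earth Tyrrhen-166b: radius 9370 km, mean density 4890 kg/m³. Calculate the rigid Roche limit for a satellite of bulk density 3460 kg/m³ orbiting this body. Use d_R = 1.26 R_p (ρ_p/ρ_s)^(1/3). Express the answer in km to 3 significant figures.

d_R = 1.26 × 9370 km × (4890/3460)^(1/3)
    = 13200 km

13200 km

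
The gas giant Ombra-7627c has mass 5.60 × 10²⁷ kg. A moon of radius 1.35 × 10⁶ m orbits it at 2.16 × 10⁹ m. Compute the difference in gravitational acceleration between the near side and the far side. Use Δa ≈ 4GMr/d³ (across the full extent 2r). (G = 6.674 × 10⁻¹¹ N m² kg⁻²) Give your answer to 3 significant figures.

Near-to-far spans 2r, so the tidal difference is twice the near-to-center value: 4GMr/d³.
Δg = 4GMr/d³
   = 4 × (6.674 × 10⁻¹¹) × (5.60 × 10²⁷) × (1.35 × 10⁶) / (2.16 × 10⁹)³
   = 2.00 × 10⁻⁴ m/s²

2.00 × 10⁻⁴ m/s²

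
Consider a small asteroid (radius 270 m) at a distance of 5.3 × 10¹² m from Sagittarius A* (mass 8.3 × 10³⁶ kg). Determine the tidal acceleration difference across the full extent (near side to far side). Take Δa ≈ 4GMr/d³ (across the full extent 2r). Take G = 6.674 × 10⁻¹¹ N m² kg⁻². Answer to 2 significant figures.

Δg = 4GMr/d³
   = 4 × (6.674 × 10⁻¹¹) × (8.3 × 10³⁶) × (270) / (5.3 × 10¹²)³
   = 4.0 × 10⁻⁹ m/s²

4.0 × 10⁻⁹ m/s²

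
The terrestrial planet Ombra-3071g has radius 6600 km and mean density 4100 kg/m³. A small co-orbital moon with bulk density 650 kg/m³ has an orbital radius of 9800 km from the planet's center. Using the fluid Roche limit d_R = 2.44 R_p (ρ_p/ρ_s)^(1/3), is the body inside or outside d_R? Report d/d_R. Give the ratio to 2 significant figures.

inside; d/d_R ≈ 0.33

d_R = 2.44 × (6600 km) × (4100/650)^(1/3) = 29750 km
d/d_R = (9800) / (29750) = 0.33
Since d/d_R < 1, the body is inside the Roche limit.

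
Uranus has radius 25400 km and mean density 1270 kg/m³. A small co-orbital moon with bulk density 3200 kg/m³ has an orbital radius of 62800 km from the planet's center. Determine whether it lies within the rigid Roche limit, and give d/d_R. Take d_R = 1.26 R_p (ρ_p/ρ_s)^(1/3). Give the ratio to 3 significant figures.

outside; d/d_R ≈ 2.67

d_R = 1.26 × (25400 km) × (1270/3200)^(1/3) = 23520 km
d/d_R = (62800) / (23520) = 2.67
Since d/d_R > 1, the body is outside the Roche limit.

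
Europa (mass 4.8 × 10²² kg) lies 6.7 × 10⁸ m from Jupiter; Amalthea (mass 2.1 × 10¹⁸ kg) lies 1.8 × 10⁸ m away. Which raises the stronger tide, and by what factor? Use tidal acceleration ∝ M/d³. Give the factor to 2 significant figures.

Tidal acceleration ∝ M/d³, so compare M/d³ for each.
Europa: (4.8 × 10²²) / (6.7 × 10⁸)³ = 1.596 × 10⁻⁴
Amalthea: (2.1 × 10¹⁸) / (1.8 × 10⁸)³ = 3.601 × 10⁻⁷
Ratio (larger/smaller) = 440

Europa, by a factor of ≈ 440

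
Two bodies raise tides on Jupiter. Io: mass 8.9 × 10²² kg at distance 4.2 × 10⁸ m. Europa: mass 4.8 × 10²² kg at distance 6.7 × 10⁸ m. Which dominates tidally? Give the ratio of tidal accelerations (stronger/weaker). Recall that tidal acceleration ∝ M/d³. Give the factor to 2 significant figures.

Io, by a factor of ≈ 7.5

The tide-raising term goes as M/d³ (the gradient of a 1/d² field).
Io: (8.9 × 10²²) / (4.2 × 10⁸)³ = 1.201 × 10⁻³
Europa: (4.8 × 10²²) / (6.7 × 10⁸)³ = 1.596 × 10⁻⁴
Ratio (larger/smaller) = 7.5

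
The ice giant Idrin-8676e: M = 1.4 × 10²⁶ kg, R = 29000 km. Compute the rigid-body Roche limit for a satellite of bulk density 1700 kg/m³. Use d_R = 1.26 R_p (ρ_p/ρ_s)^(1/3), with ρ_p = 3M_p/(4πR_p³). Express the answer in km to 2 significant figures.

34000 km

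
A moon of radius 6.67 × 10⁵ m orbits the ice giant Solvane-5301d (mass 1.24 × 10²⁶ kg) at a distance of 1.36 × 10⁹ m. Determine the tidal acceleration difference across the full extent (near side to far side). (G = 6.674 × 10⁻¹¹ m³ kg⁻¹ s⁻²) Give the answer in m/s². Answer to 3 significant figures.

Δg = 4GMr/d³
   = 4 × (6.674 × 10⁻¹¹) × (1.24 × 10²⁶) × (6.67 × 10⁵) / (1.36 × 10⁹)³
   = 8.78 × 10⁻⁶ m/s²

8.78 × 10⁻⁶ m/s²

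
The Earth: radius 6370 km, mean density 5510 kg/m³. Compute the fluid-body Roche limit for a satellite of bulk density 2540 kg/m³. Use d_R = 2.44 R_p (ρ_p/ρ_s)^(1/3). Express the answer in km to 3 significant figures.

d_R = 2.44 × 6370 km × (5510/2540)^(1/3)
    = 20100 km

20100 km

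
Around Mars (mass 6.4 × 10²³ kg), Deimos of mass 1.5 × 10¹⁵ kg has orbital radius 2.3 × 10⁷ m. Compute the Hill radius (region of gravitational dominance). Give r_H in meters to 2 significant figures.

r_H ≈ a (m/3M)^(1/3)
    = (2.3 × 10⁷) × (1.5 × 10¹⁵ / (3 × 6.4 × 10²³))^(1/3)
    = 2.1 × 10⁴ m

2.1 × 10⁴ m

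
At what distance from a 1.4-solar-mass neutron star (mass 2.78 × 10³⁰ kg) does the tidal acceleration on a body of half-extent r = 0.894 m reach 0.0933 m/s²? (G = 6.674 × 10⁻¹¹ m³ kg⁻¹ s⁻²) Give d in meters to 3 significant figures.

2GMr/d³ = a_tidal  ⇒  d = (2GMr / a_tidal)^(1/3)
d = (2 × 6.674×10⁻¹¹ × (2.78 × 10³⁰) × (0.894) / (0.0933))^(1/3)
  = 1.53 × 10⁷ m

1.53 × 10⁷ m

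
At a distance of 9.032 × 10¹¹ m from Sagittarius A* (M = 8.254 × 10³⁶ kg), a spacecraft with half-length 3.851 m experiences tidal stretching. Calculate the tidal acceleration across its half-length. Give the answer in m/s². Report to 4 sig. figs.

5.758 × 10⁻⁹ m/s²

Δg = 2GMr/d³
   = 2 × (6.674 × 10⁻¹¹) × (8.254 × 10³⁶) × (3.851) / (9.032 × 10¹¹)³
   = 5.758 × 10⁻⁹ m/s²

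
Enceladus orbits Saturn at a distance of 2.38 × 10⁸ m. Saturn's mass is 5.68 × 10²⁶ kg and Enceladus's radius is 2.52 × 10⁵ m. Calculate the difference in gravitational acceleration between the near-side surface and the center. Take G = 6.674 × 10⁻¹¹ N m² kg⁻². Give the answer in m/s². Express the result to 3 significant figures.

The tidal stretch is the gradient of GM/d² times the body's extent r, hence the 1/d³ dependence.
a_tidal = 2GMr/d³
        = 2 × (6.674 × 10⁻¹¹) × (5.68 × 10²⁶) × (2.52 × 10⁵) / (2.38 × 10⁸)³
        = 1.42 × 10⁻³ m/s²

1.42 × 10⁻³ m/s²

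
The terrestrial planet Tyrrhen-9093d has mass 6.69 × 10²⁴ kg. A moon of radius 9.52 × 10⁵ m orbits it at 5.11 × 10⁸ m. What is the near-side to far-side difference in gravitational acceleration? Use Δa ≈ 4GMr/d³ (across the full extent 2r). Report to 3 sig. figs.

Δg = 4GMr/d³
   = 4 × (6.674 × 10⁻¹¹) × (6.69 × 10²⁴) × (9.52 × 10⁵) / (5.11 × 10⁸)³
   = 1.27 × 10⁻⁵ m/s²

1.27 × 10⁻⁵ m/s²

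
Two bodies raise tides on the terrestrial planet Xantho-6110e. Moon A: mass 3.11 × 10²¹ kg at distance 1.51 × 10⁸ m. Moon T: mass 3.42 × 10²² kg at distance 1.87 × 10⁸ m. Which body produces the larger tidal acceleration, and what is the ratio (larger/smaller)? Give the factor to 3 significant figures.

Tidal acceleration ∝ M/d³, so compare M/d³ for each.
Moon A: (3.11 × 10²¹) / (1.51 × 10⁸)³ = 9.033 × 10⁻⁴
Moon T: (3.42 × 10²²) / (1.87 × 10⁸)³ = 5.230 × 10⁻³
Ratio (larger/smaller) = 5.79

Moon T, by a factor of ≈ 5.79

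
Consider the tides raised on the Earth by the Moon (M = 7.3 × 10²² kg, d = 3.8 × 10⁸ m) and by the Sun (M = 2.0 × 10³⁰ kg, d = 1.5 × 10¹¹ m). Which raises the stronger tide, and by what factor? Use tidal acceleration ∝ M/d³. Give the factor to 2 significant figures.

The Moon, by a factor of ≈ 2.2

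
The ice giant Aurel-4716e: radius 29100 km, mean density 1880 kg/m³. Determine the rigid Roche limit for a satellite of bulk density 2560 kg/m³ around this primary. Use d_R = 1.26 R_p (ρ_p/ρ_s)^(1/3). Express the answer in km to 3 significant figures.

33100 km

d_R = 1.26 × 29100 km × (1880/2560)^(1/3)
    = 33100 km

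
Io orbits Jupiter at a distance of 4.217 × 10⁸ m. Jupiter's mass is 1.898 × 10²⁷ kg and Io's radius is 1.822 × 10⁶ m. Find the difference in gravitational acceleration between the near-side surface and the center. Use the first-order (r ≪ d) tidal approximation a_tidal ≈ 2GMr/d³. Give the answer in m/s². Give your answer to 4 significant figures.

6.155 × 10⁻³ m/s²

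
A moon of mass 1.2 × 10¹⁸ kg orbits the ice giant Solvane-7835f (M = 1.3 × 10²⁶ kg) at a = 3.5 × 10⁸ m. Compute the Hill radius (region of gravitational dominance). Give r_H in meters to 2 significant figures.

r_H ≈ a (m/3M)^(1/3)
    = (3.5 × 10⁸) × (1.2 × 10¹⁸ / (3 × 1.3 × 10²⁶))^(1/3)
    = 5.1 × 10⁵ m

5.1 × 10⁵ m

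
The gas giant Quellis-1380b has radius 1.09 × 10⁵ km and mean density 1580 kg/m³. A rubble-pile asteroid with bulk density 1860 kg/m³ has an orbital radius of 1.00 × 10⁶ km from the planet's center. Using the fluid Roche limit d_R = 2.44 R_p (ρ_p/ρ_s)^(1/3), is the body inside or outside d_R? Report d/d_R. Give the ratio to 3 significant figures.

outside; d/d_R ≈ 3.97

d_R = 2.44 × (1.09 × 10⁵ km) × (1580/1860)^(1/3) = 2.519 × 10⁵ km
d/d_R = (1.00 × 10⁶) / (2.519 × 10⁵) = 3.97
Since d/d_R > 1, the body is outside the Roche limit.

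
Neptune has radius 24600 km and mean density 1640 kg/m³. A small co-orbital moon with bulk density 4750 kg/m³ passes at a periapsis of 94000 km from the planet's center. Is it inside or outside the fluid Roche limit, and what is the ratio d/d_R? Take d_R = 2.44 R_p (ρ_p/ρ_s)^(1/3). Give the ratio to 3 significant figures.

d_R = 2.44 × (24600 km) × (1640/4750)^(1/3) = 42110 km
d/d_R = (94000) / (42110) = 2.23
Since d/d_R > 1, the body is outside the Roche limit.

outside; d/d_R ≈ 2.23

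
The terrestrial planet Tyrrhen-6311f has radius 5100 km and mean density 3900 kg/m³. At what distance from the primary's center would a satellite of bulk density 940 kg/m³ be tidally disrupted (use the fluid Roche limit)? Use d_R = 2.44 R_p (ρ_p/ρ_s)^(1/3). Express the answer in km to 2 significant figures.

20000 km

d_R = 2.44 × 5100 km × (3900/940)^(1/3)
    = 20000 km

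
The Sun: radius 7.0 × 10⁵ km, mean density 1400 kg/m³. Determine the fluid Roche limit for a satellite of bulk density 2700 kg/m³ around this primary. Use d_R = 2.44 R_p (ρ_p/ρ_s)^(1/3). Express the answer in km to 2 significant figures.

d_R = 2.44 × 7.0 × 10⁵ km × (1400/2700)^(1/3)
    = 1.4 × 10⁶ km

1.4 × 10⁶ km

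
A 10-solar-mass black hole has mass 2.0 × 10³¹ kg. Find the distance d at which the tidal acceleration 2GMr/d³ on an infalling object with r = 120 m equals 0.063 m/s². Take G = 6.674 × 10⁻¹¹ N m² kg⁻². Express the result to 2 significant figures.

1.7 × 10⁸ m

2GMr/d³ = a_tidal  ⇒  d = (2GMr / a_tidal)^(1/3)
d = (2 × 6.674×10⁻¹¹ × (2.0 × 10³¹) × (120) / (0.063))^(1/3)
  = 1.7 × 10⁸ m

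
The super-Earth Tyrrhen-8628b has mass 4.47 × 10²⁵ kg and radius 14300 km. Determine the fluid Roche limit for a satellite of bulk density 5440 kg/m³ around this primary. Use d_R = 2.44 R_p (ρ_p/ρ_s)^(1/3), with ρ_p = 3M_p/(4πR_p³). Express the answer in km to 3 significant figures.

ρ_p = 3M_p/(4πR_p³) = 3 × (4.47 × 10²⁵) / (4π × (1.43 × 10⁷ m)³) = 3650 kg/m³
d_R = 2.44 × 14300 km × (3650/5440)^(1/3)
    = 30500 km

30500 km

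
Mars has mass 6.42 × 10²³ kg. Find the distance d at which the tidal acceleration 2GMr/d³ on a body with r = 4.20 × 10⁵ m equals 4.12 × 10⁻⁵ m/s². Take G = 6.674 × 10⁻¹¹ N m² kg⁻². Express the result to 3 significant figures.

2GMr/d³ = a_tidal  ⇒  d = (2GMr / a_tidal)^(1/3)
d = (2 × 6.674×10⁻¹¹ × (6.42 × 10²³) × (4.20 × 10⁵) / (4.12 × 10⁻⁵))^(1/3)
  = 9.56 × 10⁷ m

9.56 × 10⁷ m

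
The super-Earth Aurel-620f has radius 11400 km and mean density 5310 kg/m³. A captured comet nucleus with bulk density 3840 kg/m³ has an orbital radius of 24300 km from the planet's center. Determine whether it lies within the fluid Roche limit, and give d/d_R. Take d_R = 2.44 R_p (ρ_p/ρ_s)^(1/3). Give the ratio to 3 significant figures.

d_R = 2.44 × (11400 km) × (5310/3840)^(1/3) = 30990 km
d/d_R = (24300) / (30990) = 0.784
Since d/d_R < 1, the body is inside the Roche limit.

inside; d/d_R ≈ 0.784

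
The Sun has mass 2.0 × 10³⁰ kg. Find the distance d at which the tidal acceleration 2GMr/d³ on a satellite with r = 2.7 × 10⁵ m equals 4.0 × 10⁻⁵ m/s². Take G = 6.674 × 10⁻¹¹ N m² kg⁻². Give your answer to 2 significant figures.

1.2 × 10¹⁰ m

2GMr/d³ = a_tidal  ⇒  d = (2GMr / a_tidal)^(1/3)
d = (2 × 6.674×10⁻¹¹ × (2.0 × 10³⁰) × (2.7 × 10⁵) / (4.0 × 10⁻⁵))^(1/3)
  = 1.2 × 10¹⁰ m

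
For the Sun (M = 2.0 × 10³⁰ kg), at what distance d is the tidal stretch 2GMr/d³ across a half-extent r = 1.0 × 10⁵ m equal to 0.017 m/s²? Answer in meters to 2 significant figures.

1.2 × 10⁹ m

2GMr/d³ = a_tidal  ⇒  d = (2GMr / a_tidal)^(1/3)
d = (2 × 6.674×10⁻¹¹ × (2.0 × 10³⁰) × (1.0 × 10⁵) / (0.017))^(1/3)
  = 1.2 × 10⁹ m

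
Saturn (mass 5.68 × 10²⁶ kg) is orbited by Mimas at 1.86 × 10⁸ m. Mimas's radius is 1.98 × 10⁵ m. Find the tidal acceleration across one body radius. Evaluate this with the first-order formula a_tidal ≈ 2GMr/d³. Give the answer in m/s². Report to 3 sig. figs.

The tidal stretch is the gradient of GM/d² times the body's extent r, hence the 1/d³ dependence.
Δa = 2GMr/d³
   = 2 × (6.674 × 10⁻¹¹) × (5.68 × 10²⁶) × (1.98 × 10⁵) / (1.86 × 10⁸)³
   = 2.33 × 10⁻³ m/s²

2.33 × 10⁻³ m/s²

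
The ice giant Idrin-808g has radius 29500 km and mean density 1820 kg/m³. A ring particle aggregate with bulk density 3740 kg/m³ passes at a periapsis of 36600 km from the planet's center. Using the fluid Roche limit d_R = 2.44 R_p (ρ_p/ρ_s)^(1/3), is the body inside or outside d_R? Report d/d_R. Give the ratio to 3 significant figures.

inside; d/d_R ≈ 0.646

d_R = 2.44 × (29500 km) × (1820/3740)^(1/3) = 56620 km
d/d_R = (36600) / (56620) = 0.646
Since d/d_R < 1, the body is inside the Roche limit.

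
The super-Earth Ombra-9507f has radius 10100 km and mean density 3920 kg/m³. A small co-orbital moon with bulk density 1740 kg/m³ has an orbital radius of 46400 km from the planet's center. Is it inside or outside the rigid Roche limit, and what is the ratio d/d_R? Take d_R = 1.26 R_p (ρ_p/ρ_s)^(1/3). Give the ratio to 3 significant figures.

d_R = 1.26 × (10100 km) × (3920/1740)^(1/3) = 16680 km
d/d_R = (46400) / (16680) = 2.78
Since d/d_R > 1, the body is outside the Roche limit.

outside; d/d_R ≈ 2.78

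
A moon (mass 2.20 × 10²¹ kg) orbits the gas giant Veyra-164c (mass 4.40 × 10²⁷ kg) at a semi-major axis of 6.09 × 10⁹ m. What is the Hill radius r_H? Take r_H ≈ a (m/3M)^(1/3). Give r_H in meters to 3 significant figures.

r_H ≈ a (m/3M)^(1/3)
    = (6.09 × 10⁹) × (2.20 × 10²¹ / (3 × 4.40 × 10²⁷))^(1/3)
    = 3.35 × 10⁷ m

3.35 × 10⁷ m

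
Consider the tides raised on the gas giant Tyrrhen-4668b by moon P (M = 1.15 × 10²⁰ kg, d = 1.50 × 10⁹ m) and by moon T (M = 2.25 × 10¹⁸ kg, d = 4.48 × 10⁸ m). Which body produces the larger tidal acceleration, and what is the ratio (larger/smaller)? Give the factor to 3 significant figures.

Tidal acceleration ∝ M/d³, so compare M/d³ for each.
Moon P: (1.15 × 10²⁰) / (1.50 × 10⁹)³ = 3.407 × 10⁻⁸
Moon T: (2.25 × 10¹⁸) / (4.48 × 10⁸)³ = 2.502 × 10⁻⁸
Ratio (larger/smaller) = 1.36

Moon P, by a factor of ≈ 1.36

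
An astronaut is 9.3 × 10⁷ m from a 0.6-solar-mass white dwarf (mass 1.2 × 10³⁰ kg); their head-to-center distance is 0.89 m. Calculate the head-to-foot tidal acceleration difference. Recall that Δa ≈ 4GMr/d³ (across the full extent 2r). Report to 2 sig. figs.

a_tidal = 4GMr/d³
        = 4 × (6.674 × 10⁻¹¹) × (1.2 × 10³⁰) × (0.89) / (9.3 × 10⁷)³
        = 3.5 × 10⁻⁴ m/s²

3.5 × 10⁻⁴ m/s²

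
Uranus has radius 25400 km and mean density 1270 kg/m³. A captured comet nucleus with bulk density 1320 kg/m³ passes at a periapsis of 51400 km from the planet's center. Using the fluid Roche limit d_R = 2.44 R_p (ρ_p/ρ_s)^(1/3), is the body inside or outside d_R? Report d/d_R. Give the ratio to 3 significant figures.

inside; d/d_R ≈ 0.840

d_R = 2.44 × (25400 km) × (1270/1320)^(1/3) = 61180 km
d/d_R = (51400) / (61180) = 0.840
Since d/d_R < 1, the body is inside the Roche limit.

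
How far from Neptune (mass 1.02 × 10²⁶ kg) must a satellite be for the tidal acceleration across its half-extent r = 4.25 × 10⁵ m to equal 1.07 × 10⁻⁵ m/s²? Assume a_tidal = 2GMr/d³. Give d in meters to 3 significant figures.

2GMr/d³ = a_tidal  ⇒  d = (2GMr / a_tidal)^(1/3)
d = (2 × 6.674×10⁻¹¹ × (1.02 × 10²⁶) × (4.25 × 10⁵) / (1.07 × 10⁻⁵))^(1/3)
  = 8.15 × 10⁸ m

8.15 × 10⁸ m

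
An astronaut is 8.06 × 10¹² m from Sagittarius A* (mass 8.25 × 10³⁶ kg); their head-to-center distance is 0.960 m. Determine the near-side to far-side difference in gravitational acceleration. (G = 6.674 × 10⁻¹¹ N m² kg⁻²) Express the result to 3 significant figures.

4.04 × 10⁻¹² m/s²

Δg = 4GMr/d³
   = 4 × (6.674 × 10⁻¹¹) × (8.25 × 10³⁶) × (0.960) / (8.06 × 10¹²)³
   = 4.04 × 10⁻¹² m/s²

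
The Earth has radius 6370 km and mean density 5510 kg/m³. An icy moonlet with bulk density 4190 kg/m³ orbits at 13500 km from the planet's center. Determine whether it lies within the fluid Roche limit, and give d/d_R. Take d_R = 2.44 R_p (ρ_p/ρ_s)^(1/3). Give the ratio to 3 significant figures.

d_R = 2.44 × (6370 km) × (5510/4190)^(1/3) = 17030 km
d/d_R = (13500) / (17030) = 0.793
Since d/d_R < 1, the body is inside the Roche limit.

inside; d/d_R ≈ 0.793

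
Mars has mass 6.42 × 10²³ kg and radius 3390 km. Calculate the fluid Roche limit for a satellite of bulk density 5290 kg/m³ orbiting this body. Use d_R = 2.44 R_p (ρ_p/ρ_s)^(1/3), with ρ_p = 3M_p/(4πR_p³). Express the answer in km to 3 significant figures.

7490 km

ρ_p = 3M_p/(4πR_p³) = 3 × (6.42 × 10²³) / (4π × (3.39 × 10⁶ m)³) = 3930 kg/m³
d_R = 2.44 × 3390 km × (3930/5290)^(1/3)
    = 7490 km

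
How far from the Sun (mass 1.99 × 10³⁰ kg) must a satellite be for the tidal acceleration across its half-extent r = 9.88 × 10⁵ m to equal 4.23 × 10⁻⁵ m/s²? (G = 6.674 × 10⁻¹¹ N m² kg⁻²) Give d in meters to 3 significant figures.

2GMr/d³ = a_tidal  ⇒  d = (2GMr / a_tidal)^(1/3)
d = (2 × 6.674×10⁻¹¹ × (1.99 × 10³⁰) × (9.88 × 10⁵) / (4.23 × 10⁻⁵))^(1/3)
  = 1.84 × 10¹⁰ m

1.84 × 10¹⁰ m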